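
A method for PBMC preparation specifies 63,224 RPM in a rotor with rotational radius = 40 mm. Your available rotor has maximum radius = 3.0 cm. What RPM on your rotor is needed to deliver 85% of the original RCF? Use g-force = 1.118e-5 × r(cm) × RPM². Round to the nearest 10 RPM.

Original rotor: r = 40 mm = 4.0 cm
RCF = 1.118 × 10⁻⁵ × r × N²
RCF_original = 1.118 × 10⁻⁵ × 4 × (63224)² = 1.118 × 10⁻⁵ × 4 × 3,997,274,176 ≈ 178,758.1 × g
Target RCF = 0.85 × 178,758.1 ≈ 151,944.4 × g
151,944.4 = 1.118 × 10⁻⁵ × 3 × N²
N² = 151,944.4 / (3.354 × 10⁻⁵) = 4,530,244,484
N ≈ √4,530,244,484 ≈ 67,307.1

≈ 67310 RPM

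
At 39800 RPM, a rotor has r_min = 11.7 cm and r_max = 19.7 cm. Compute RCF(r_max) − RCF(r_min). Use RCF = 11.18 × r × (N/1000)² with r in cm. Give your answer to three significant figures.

RCF_max = 11.18 × 19.7 × (39.8)² = 11.18 × 19.7 × 1,584.04 ≈ 348,878.5 × g
RCF_min = 11.18 × 11.7 × (39.8)² = 11.18 × 11.7 × 1,584.04 ≈ 207,201.9 × g
ΔRCF = 348,878.5 − 207,201.9 = 141,676.6

ΔRCF ≈ 142000 ×g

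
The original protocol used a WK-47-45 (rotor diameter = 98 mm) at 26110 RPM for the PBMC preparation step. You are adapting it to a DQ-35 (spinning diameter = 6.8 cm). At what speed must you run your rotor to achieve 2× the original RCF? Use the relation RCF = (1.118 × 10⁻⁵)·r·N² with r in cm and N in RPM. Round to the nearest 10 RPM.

44330 RPM

Original rotor: r = 98 mm / 2 = 49 mm = 4.9 cm
RCF_original = 1.118 × 10⁻⁵ × 4.9 × (26110)² = 1.118 × 10⁻⁵ × 4.9 × 681,732,100 ≈ 37,346.6 × g
Target RCF = 2 × 37,346.6 ≈ 74,693.2 × g
Your rotor: r = 6.8 / 2 = 3.4 cm
74,693.2 = 1.118 × 10⁻⁵ × 3.4 × N²
N² = 74,693.2 / (3.8012 × 10⁻⁵) = 1,964,990,003
N ≈ √1,964,990,003 ≈ 44,328.2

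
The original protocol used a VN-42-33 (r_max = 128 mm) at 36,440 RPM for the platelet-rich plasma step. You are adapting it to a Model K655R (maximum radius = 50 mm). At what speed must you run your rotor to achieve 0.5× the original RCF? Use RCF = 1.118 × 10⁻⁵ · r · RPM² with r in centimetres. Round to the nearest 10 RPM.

Original rotor: r = 128 mm = 12.8 cm
RCF_original = 1.118 × 10⁻⁵ × 12.8 × (36440)² = 1.118 × 10⁻⁵ × 12.8 × 1,327,873,600 ≈ 190,024 × g
Target RCF = 0.5 × 190,024 ≈ 95,012 × g
Your rotor: r = 50 mm = 5.0 cm
95,012 = 1.118 × 10⁻⁵ × 5 × N²
N² = 95,012 / (5.59 × 10⁻⁵) = 1,699,677,996
N ≈ √1,699,677,996 ≈ 41,227.2

41230 RPM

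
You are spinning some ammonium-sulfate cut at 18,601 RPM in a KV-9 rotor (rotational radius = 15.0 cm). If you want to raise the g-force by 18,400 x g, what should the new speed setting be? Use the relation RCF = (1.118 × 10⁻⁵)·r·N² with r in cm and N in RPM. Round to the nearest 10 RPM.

N₂ ≈ 21350 RPM

Current RCF = 1.118 × 10⁻⁵ × 15 × (18601)² = 1.118 × 10⁻⁵ × 15 × 345,997,201 ≈ 58,023.7 × g
Target RCF = 58,023.7 + 18,400 = 76,423.7 × g
N² = 76,423.7 / (16.77 × 10⁻⁵) = 455,716,756
N ≈ √455,716,756 ≈ 21,347.5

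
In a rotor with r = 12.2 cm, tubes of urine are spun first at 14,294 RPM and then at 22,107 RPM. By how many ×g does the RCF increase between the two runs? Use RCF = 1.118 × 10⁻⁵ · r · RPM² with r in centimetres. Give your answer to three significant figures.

RCF₁ = 1.118 × 10⁻⁵ × 12.2 × (14294)² = 1.118 × 10⁻⁵ × 12.2 × 204,318,436 ≈ 27,868.2 × g
RCF₂ = 1.118 × 10⁻⁵ × 12.2 × (22107)² = 1.118 × 10⁻⁵ × 12.2 × 488,719,449 ≈ 66,659.4 × g
Increase = 66,659.4 − 27,868.2 = 38,791.2

≈ 38800 ×g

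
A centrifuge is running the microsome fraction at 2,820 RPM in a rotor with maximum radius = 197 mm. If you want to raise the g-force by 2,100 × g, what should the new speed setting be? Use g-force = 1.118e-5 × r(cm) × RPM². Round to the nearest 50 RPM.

4200 RPM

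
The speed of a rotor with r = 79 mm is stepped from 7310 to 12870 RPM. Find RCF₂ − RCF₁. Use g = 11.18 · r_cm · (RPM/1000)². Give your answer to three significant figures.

9910 g

r = 79 mm = 7.9 cm
RCF₁ = 11.18 × 7.9 × (7.31)² = 11.18 × 7.9 × 53.4361 ≈ 4,719.6 × g
RCF₂ = 11.18 × 7.9 × (12.87)² = 11.18 × 7.9 × 165.6369 ≈ 14,629.4 × g
Increase = 14,629.4 − 4,719.6 = 9,909.8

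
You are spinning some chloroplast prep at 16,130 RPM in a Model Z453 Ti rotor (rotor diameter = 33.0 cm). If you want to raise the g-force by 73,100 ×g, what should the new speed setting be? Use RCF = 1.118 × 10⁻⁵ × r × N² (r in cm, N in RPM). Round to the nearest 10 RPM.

r = 33.0 / 2 = 16.5 cm
Current RCF = 1.118 × 10⁻⁵ × 16.5 × (16130)² = 1.118 × 10⁻⁵ × 16.5 × 260,176,900 ≈ 47,994.8 × g
Target RCF = 47,994.8 + 73,100 = 121,094.8 × g
N² = 121,094.8 / (18.447 × 10⁻⁵) = 656,447,119
N ≈ √656,447,119 ≈ 25,621.2

25620 RPM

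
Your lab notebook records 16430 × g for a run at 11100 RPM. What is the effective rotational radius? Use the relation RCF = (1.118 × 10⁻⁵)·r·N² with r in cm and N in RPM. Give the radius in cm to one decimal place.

≈ 11.9 cm

16430 = 1.118 × 10⁻⁵ × r × (11100)²
r = 16430 / (1.118 × 10⁻⁵ × 123,210,000) = 16430 / 1377.488 ≈ 11.928 cm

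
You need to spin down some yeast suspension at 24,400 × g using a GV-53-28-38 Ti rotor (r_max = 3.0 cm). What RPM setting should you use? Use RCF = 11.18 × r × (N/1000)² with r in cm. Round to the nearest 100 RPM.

24,400 = 11.18 × 3 × (N/1000)²
(N/1000)² = 24,400 / 33.54 = 727.4896
N = 1000 × √727.4896 ≈ 26,972.0

≈ 27000 RPM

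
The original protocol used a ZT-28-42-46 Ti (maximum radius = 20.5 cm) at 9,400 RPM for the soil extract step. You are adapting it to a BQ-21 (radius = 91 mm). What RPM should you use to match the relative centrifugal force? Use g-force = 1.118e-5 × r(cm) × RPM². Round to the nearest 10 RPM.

≈ 14110 RPM

RCF_original = 1.118 × 10⁻⁵ × 20.5 × (9400)² = 1.118 × 10⁻⁵ × 20.5 × 88,360,000 ≈ 20,251.2 × g
Your rotor: r = 91 mm = 9.1 cm
20,251.2 = 1.118 × 10⁻⁵ × 9.1 × N²
N² = 20,251.2 / (10.1738 × 10⁻⁵) = 199,052,468
N ≈ √199,052,468 ≈ 14,108.6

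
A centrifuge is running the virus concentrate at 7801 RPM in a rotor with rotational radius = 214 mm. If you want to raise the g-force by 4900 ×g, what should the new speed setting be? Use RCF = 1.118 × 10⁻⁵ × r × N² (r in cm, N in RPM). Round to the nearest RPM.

r = 214 mm = 21.4 cm
Current RCF = 1.118 × 10⁻⁵ × 21.4 × (7801)² = 1.118 × 10⁻⁵ × 21.4 × 60,855,601 ≈ 14,559.8 × g
Target RCF = 14,559.8 + 4,900 = 19,459.8 × g
N² = 19,459.8 / (23.9252 × 10⁻⁵) = 81,335,997
N ≈ √81,335,997 ≈ 9,018.6

9019 RPM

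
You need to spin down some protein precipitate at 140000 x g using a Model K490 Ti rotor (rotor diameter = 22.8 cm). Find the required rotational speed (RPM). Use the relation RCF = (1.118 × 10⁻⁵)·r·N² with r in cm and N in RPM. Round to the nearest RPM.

N ≈ 33143 RPM

r = 22.8 / 2 = 11.4 cm
RCF = 1.118 × 10⁻⁵ × r × N²
140,000 = 1.118 × 10⁻⁵ × 11.4 × N²
N² = 140,000 / (12.7452 × 10⁻⁵) = 1,098,452,751
N ≈ √1,098,452,751 ≈ 33,142.9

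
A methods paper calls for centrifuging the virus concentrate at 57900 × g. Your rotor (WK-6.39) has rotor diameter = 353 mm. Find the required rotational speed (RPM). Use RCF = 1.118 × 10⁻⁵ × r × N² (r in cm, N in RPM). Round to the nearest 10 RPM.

r = 353 mm / 2 = 176.5 mm = 17.65 cm
57,900 = 1.118 × 10⁻⁵ × 17.65 × N²
N² = 57,900 / (19.7327 × 10⁻⁵) = 293,421,579
N ≈ √293,421,579 ≈ 17,129.6

17130 RPM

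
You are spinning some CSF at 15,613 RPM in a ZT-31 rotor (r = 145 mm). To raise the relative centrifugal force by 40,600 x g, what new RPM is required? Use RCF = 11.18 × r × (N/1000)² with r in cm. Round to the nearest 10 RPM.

r = 145 mm = 14.5 cm
Current RCF = 11.18 × 14.5 × (15.613)² = 11.18 × 14.5 × 243.765769 ≈ 39,516.9 × g
Target RCF = 39,516.9 + 40,600 = 80,116.9 × g
(N/1000)² = 80,116.9 / 162.11 = 494.2132
N = 1000 × √494.2132 ≈ 22,230.9

22230 RPM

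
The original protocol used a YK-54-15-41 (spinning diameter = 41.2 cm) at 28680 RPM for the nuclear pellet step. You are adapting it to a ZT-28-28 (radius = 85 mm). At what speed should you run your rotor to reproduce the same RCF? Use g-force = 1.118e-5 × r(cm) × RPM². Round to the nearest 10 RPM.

≈ 44650 RPM

Original rotor: r = 41.2 / 2 = 20.6 cm
RCF_original = 1.118 × 10⁻⁵ × 20.6 × (28680)² = 1.118 × 10⁻⁵ × 20.6 × 822,542,400 ≈ 189,438.1 × g
Your rotor: r = 85 mm = 8.5 cm
189,438.1 = 1.118 × 10⁻⁵ × 8.5 × N²
N² = 189,438.1 / (9.503 × 10⁻⁵) = 1,993,455,751
N ≈ √1,993,455,751 ≈ 44,648.1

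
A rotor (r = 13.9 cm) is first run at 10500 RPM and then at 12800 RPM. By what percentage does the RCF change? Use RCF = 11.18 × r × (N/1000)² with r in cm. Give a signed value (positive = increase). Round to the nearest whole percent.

+49%

RCF ∝ N², so the ratio is (12800/10500)² = (1.219048)² = 1.4861.
Change = 1.4861 − 1 = +0.4861 → +48.6%.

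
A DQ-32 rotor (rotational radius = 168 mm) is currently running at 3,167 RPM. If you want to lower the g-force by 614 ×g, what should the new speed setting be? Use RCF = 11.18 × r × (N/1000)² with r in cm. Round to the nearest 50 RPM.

≈ 2600 RPM

r = 168 mm = 16.8 cm
Current RCF = 11.18 × 16.8 × (3.167)² = 11.18 × 16.8 × 10.029889 ≈ 1,883.9 × g
Target RCF = 1,883.9 − 614 = 1,269.9 × g
(N/1000)² = 1,269.9 / 187.824 = 6.761117
N = 1000 × √6.761117 ≈ 2,600.2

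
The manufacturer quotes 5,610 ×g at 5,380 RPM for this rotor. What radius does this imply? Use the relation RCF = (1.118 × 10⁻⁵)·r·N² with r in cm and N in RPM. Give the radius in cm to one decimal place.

5610 = 1.118 × 10⁻⁵ × r × (5380)²
r = 5610 / (1.118 × 10⁻⁵ × 28,944,400) = 5610 / 323.5984 ≈ 17.336 cm

17.3 cm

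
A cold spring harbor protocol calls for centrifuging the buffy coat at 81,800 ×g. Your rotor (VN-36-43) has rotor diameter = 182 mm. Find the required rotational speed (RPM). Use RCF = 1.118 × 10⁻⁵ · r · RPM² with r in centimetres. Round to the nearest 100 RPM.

r = 182 mm / 2 = 91 mm = 9.1 cm
81,800 = 1.118 × 10⁻⁵ × 9.1 × N²
N² = 81,800 / (10.1738 × 10⁻⁵) = 804,026,028
N ≈ √804,026,028 ≈ 28,355.4

28400 RPM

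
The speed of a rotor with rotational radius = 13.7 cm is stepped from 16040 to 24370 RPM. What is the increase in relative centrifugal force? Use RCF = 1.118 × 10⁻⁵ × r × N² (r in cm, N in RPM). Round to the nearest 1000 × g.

RCF₁ = 1.118 × 10⁻⁵ × 13.7 × (16040)² = 1.118 × 10⁻⁵ × 13.7 × 257,281,600 ≈ 39,406.8 × g
RCF₂ = 1.118 × 10⁻⁵ × 13.7 × (24370)² = 1.118 × 10⁻⁵ × 13.7 × 593,896,900 ≈ 90,964.8 × g
Increase = 90,964.8 − 39,406.8 = 51,558

≈ 52000 g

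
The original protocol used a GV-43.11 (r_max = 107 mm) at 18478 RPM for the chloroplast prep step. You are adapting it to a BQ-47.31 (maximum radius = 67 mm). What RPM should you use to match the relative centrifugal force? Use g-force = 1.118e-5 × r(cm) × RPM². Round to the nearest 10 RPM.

23350 RPM

Original rotor: r = 107 mm = 10.7 cm
RCF = 1.118 × 10⁻⁵ × r × N²
RCF_original = 1.118 × 10⁻⁵ × 10.7 × (18478)² = 1.118 × 10⁻⁵ × 10.7 × 341,436,484 ≈ 40,844.7 × g
Your rotor: r = 67 mm = 6.7 cm
40,844.7 = 1.118 × 10⁻⁵ × 6.7 × N²
N² = 40,844.7 / (7.4906 × 10⁻⁵) = 545,279,417
N ≈ √545,279,417 ≈ 23,351.2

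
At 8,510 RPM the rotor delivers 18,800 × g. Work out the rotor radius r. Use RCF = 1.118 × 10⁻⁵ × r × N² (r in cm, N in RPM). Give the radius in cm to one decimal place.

r ≈ 23.2 cm

RCF = 1.118 × 10⁻⁵ × r × N²
18800 = 1.118 × 10⁻⁵ × r × (8510)²
r = 18800 / (1.118 × 10⁻⁵ × 72,420,100) = 18800 / 809.6567 ≈ 23.220 cm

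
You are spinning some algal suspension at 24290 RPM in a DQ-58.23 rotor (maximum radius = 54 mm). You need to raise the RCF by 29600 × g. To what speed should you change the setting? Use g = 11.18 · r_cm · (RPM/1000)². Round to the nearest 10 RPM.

N₂ ≈ 32870 RPM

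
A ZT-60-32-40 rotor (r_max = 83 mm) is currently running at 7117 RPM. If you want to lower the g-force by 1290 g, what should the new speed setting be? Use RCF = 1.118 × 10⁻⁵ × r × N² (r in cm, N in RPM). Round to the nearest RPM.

6062 RPM

r = 83 mm = 8.3 cm
Current RCF = 1.118 × 10⁻⁵ × 8.3 × (7117)² = 1.118 × 10⁻⁵ × 8.3 × 50,651,689 ≈ 4,700.2 × g
Target RCF = 4,700.2 − 1,290 = 3,410.2 × g
N² = 3,410.2 / (9.2794 × 10⁻⁵) = 36,750,221
N ≈ √36,750,221 ≈ 6,062.2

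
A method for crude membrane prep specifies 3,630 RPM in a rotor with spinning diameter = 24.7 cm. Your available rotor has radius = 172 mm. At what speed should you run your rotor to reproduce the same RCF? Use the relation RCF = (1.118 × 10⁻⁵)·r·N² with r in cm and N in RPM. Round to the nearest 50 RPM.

3100 RPM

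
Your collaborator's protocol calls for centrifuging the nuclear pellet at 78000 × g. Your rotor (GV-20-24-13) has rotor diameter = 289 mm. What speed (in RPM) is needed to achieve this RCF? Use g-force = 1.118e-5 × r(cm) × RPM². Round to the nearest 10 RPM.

r = 289 mm / 2 = 144.5 mm = 14.45 cm
RCF = 1.118 × 10⁻⁵ × r × N²
78,000 = 1.118 × 10⁻⁵ × 14.45 × N²
N² = 78,000 / (16.1551 × 10⁻⁵) = 482,819,667
N ≈ √482,819,667 ≈ 21,973.2

≈ 21970 RPM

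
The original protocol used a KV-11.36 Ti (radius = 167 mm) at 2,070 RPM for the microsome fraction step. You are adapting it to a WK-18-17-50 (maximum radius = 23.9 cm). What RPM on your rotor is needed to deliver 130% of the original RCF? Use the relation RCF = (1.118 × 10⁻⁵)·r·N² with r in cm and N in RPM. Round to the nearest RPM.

1973 RPM

Original rotor: r = 167 mm = 16.7 cm
RCF_original = 1.118 × 10⁻⁵ × 16.7 × (2070)² = 1.118 × 10⁻⁵ × 16.7 × 4,284,900 ≈ 800 × g
Target RCF = 1.3 × 800 ≈ 1,040 × g
1,040 = 1.118 × 10⁻⁵ × 23.9 × N²
N² = 1,040 / (26.7202 × 10⁻⁵) = 3,892,186
N ≈ √3,892,186 ≈ 1,972.9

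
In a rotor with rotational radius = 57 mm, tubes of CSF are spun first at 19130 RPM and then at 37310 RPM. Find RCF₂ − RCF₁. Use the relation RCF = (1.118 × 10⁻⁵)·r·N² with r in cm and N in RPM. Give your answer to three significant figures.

65400 ×g

r = 57 mm = 5.7 cm
RCF₁ = 1.118 × 10⁻⁵ × 5.7 × (19130)² = 1.118 × 10⁻⁵ × 5.7 × 365,956,900 ≈ 23,321 × g
RCF₂ = 1.118 × 10⁻⁵ × 5.7 × (37310)² = 1.118 × 10⁻⁵ × 5.7 × 1,392,036,100 ≈ 88,708.9 × g
Increase = 88,708.9 − 23,321 = 65,387.9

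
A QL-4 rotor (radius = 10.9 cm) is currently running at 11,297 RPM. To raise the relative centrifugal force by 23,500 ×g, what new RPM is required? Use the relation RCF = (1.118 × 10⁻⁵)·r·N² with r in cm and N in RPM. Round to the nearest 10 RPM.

≈ 17900 RPM

Current RCF = 1.118 × 10⁻⁵ × 10.9 × (11297)² = 1.118 × 10⁻⁵ × 10.9 × 127,622,209 ≈ 15,552.3 × g
Target RCF = 15,552.3 + 23,500 = 39,052.3 × g
N² = 39,052.3 / (12.1862 × 10⁻⁵) = 320,463,311
N ≈ √320,463,311 ≈ 17,901.5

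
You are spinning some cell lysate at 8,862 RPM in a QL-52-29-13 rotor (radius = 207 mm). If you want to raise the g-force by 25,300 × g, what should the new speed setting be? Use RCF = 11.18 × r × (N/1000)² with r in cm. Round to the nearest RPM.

≈ 13706 RPM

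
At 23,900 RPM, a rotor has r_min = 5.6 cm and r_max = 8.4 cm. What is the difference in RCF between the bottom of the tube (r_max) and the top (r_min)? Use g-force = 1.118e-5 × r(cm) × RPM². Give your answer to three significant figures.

ΔRCF = 1.118 × 10⁻⁵ × (r_max − r_min) × N² = 1.118 × 10⁻⁵ × 2.8 × 571,210,000 ≈ 17,881.2

≈ 17900 ×g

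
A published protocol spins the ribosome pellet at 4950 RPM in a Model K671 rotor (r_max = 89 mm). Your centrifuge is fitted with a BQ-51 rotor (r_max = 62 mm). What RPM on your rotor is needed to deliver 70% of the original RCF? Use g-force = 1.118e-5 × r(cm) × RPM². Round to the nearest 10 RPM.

4960 RPM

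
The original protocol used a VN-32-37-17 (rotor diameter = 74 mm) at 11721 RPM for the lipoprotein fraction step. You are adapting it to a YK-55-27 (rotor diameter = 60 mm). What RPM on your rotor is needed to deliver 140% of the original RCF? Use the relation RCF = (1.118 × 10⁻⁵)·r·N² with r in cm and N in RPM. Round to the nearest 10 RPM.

Original rotor: r = 74 mm / 2 = 37 mm = 3.7 cm
RCF = 1.118 × 10⁻⁵ × r × N²
RCF_original = 1.118 × 10⁻⁵ × 3.7 × (11721)² = 1.118 × 10⁻⁵ × 3.7 × 137,381,841 ≈ 5,682.9 × g
Target RCF = 1.4 × 5,682.9 ≈ 7,956.1 × g
Your rotor: r = 60 mm / 2 = 30 mm = 3 cm
7,956.1 = 1.118 × 10⁻⁵ × 3 × N²
N² = 7,956.1 / (3.354 × 10⁻⁵) = 237,212,284
N ≈ √237,212,284 ≈ 15,401.7

15400 RPM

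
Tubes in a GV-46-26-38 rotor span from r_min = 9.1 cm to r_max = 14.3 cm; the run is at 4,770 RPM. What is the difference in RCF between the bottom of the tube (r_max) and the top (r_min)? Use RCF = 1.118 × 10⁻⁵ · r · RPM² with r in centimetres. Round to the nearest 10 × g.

RCF_max = 1.118 × 10⁻⁵ × 14.3 × (4770)² = 1.118 × 10⁻⁵ × 14.3 × 22,752,900 ≈ 3,637.6 × g
RCF_min = 1.118 × 10⁻⁵ × 9.1 × (4770)² = 1.118 × 10⁻⁵ × 9.1 × 22,752,900 ≈ 2,314.8 × g
ΔRCF = 3,637.6 − 2,314.8 = 1,322.8

≈ 1320 ×g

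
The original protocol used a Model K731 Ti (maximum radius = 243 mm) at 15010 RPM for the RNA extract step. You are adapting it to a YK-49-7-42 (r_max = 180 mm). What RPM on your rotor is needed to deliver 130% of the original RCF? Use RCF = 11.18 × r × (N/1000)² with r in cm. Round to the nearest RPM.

Original rotor: r = 243 mm = 24.3 cm
RCF_original = 11.18 × 24.3 × (15.01)² = 11.18 × 24.3 × 225.3001 ≈ 61,208.2 × g
Target RCF = 1.3 × 61,208.2 ≈ 79,570.7 × g
Your rotor: r = 180 mm = 18.0 cm
79,570.7 = 11.18 × 18 × (N/1000)²
(N/1000)² = 79,570.7 / 201.24 = 395.402
N = 1000 × √395.402 ≈ 19,884.7

19885 RPM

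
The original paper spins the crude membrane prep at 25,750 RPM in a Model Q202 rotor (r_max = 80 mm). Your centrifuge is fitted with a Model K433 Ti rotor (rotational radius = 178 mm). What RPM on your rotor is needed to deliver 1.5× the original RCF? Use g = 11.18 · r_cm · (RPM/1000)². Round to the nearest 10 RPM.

≈ 21140 RPM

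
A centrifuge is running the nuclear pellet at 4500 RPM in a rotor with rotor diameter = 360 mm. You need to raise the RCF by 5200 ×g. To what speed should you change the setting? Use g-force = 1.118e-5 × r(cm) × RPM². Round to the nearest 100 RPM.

N₂ ≈ 6800 RPM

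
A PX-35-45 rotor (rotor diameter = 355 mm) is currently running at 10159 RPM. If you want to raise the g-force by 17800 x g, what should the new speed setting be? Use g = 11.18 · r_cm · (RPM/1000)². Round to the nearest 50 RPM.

r = 355 mm / 2 = 177.5 mm = 17.75 cm
Current RCF = 11.18 × 17.75 × (10.159)² = 11.18 × 17.75 × 103.205281 ≈ 20,480.6 × g
Target RCF = 20,480.6 + 17,800 = 38,280.6 × g
(N/1000)² = 38,280.6 / 198.445 = 192.9028
N = 1000 × √192.9028 ≈ 13,888.9

13900 RPM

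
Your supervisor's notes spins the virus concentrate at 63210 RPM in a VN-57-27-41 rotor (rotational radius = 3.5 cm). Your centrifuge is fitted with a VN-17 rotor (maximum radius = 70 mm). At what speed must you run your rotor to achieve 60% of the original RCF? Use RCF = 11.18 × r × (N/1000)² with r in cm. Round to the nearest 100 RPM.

34600 RPM

RCF_original = 11.18 × 3.5 × (63.21)² = 11.18 × 3.5 × 3,995.5041 ≈ 156,344.1 × g
Target RCF = 0.6 × 156,344.1 ≈ 93,806.5 × g
Your rotor: r = 70 mm = 7.0 cm
93,806.5 = 11.18 × 7 × (N/1000)²
(N/1000)² = 93,806.5 / 78.26 = 1198.652
N = 1000 × √1198.652 ≈ 34,621.6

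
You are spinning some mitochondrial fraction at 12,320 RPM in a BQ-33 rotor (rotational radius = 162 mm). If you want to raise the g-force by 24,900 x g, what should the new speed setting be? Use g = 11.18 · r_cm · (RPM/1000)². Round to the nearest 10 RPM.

r = 162 mm = 16.2 cm
Current RCF = 11.18 × 16.2 × (12.32)² = 11.18 × 16.2 × 151.7824 ≈ 27,490.2 × g
Target RCF = 27,490.2 + 24,900 = 52,390.2 × g
(N/1000)² = 52,390.2 / 181.116 = 289.2632
N = 1000 × √289.2632 ≈ 17,007.7

≈ 17010 RPM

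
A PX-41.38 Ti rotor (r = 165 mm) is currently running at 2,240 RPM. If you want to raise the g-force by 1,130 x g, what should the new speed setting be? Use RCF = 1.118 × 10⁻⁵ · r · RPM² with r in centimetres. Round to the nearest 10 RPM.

r = 165 mm = 16.5 cm
Current RCF = 1.118 × 10⁻⁵ × 16.5 × (2240)² = 1.118 × 10⁻⁵ × 16.5 × 5,017,600 ≈ 925.6 × g
Target RCF = 925.6 + 1,130 = 2,055.6 × g
N² = 2,055.6 / (18.447 × 10⁻⁵) = 11,143,275
N ≈ √11,143,275 ≈ 3,338.2

3340 RPM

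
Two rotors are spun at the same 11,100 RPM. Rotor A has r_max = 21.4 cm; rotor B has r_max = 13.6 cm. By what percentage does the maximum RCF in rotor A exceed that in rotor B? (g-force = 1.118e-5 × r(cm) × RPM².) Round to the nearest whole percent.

At equal RPM, RCF scales linearly with r: ratio = 21.4 / 13.6 = 1.5735.
So rotor A delivers 57.4% more g-force.

57%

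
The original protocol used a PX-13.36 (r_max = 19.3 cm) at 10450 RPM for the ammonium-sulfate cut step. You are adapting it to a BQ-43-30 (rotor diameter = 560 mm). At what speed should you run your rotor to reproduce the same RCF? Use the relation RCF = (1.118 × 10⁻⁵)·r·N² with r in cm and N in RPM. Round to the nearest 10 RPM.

8680 RPM

RCF_original = 1.118 × 10⁻⁵ × 19.3 × (10450)² = 1.118 × 10⁻⁵ × 19.3 × 109,202,500 ≈ 23,563.1 × g
Your rotor: r = 560 mm / 2 = 280 mm = 28 cm
23,563.1 = 1.118 × 10⁻⁵ × 28 × N²
N² = 23,563.1 / (31.304 × 10⁻⁵) = 75,271,850
N ≈ √75,271,850 ≈ 8,675.9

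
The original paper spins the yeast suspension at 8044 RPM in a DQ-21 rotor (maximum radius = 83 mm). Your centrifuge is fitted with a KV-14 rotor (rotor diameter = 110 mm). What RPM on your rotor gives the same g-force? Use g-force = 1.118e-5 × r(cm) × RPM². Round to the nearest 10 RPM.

9880 RPM

Original rotor: r = 83 mm = 8.3 cm
RCF_original = 1.118 × 10⁻⁵ × 8.3 × (8044)² = 1.118 × 10⁻⁵ × 8.3 × 64,705,936 ≈ 6,004.3 × g
Your rotor: r = 110 mm / 2 = 55 mm = 5.5 cm
6,004.3 = 1.118 × 10⁻⁵ × 5.5 × N²
N² = 6,004.3 / (6.149 × 10⁻⁵) = 97,646,772
N ≈ √97,646,772 ≈ 9,881.6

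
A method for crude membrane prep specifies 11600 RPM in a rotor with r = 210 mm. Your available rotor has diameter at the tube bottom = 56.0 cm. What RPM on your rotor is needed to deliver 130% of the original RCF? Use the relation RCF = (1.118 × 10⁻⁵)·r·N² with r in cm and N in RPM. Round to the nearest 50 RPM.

11450 RPM

Original rotor: r = 210 mm = 21.0 cm
RCF_original = 1.118 × 10⁻⁵ × 21 × (11600)² = 1.118 × 10⁻⁵ × 21 × 134,560,000 ≈ 31,592 × g
Target RCF = 1.3 × 31,592 ≈ 41,069.6 × g
Your rotor: r = 56.0 / 2 = 28 cm
41,069.6 = 1.118 × 10⁻⁵ × 28 × N²
N² = 41,069.6 / (31.304 × 10⁻⁵) = 131,196,013
N ≈ √131,196,013 ≈ 11,454.1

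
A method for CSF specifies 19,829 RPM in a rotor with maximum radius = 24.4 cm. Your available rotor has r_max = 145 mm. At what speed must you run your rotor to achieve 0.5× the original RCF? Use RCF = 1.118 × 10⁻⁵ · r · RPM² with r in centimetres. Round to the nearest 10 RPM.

RCF_original = 1.118 × 10⁻⁵ × 24.4 × (19829)² = 1.118 × 10⁻⁵ × 24.4 × 393,189,241 ≈ 107,258.9 × g
Target RCF = 0.5 × 107,258.9 ≈ 53,629.4 × g
Your rotor: r = 145 mm = 14.5 cm
53,629.4 = 1.118 × 10⁻⁵ × 14.5 × N²
N² = 53,629.4 / (16.211 × 10⁻⁵) = 330,821,047
N ≈ √330,821,047 ≈ 18,188.5

≈ 18190 RPM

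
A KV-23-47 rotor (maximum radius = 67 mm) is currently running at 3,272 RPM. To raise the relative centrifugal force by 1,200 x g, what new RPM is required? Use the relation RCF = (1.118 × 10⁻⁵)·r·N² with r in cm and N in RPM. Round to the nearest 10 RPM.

5170 RPM

r = 67 mm = 6.7 cm
Current RCF = 1.118 × 10⁻⁵ × 6.7 × (3272)² = 1.118 × 10⁻⁵ × 6.7 × 10,705,984 ≈ 801.9 × g
Target RCF = 801.9 + 1,200 = 2,001.9 × g
N² = 2,001.9 / (7.4906 × 10⁻⁵) = 26,725,496
N ≈ √26,725,496 ≈ 5,169.7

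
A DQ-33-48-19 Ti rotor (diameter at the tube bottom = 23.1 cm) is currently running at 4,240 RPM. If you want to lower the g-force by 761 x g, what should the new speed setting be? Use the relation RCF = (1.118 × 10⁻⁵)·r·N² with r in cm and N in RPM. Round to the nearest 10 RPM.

N₂ ≈ 3480 RPM

r = 23.1 / 2 = 11.55 cm
Current RCF = 1.118 × 10⁻⁵ × 11.55 × (4240)² = 1.118 × 10⁻⁵ × 11.55 × 17,977,600 ≈ 2,321.4 × g
Target RCF = 2,321.4 − 761 = 1,560.4 × g
N² = 1,560.4 / (12.9129 × 10⁻⁵) = 12,084,040
N ≈ √12,084,040 ≈ 3,476.2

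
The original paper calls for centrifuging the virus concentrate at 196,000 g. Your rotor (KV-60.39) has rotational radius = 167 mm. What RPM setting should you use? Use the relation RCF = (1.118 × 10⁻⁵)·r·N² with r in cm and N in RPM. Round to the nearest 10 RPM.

r = 167 mm = 16.7 cm
RCF = 1.118 × 10⁻⁵ × r × N²
196,000 = 1.118 × 10⁻⁵ × 16.7 × N²
N² = 196,000 / (18.6706 × 10⁻⁵) = 1,049,778,797
N ≈ √1,049,778,797 ≈ 32,400.3

32400 RPM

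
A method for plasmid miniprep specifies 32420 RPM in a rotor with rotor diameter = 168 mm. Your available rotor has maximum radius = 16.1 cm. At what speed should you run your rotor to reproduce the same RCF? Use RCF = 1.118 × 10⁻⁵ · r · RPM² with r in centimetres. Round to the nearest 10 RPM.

≈ 23420 RPM

Original rotor: r = 168 mm / 2 = 84 mm = 8.4 cm
RCF_original = 1.118 × 10⁻⁵ × 8.4 × (32420)² = 1.118 × 10⁻⁵ × 8.4 × 1,051,056,400 ≈ 98,706.8 × g
98,706.8 = 1.118 × 10⁻⁵ × 16.1 × N²
N² = 98,706.8 / (17.9998 × 10⁻⁵) = 548,377,204
N ≈ √548,377,204 ≈ 23,417.5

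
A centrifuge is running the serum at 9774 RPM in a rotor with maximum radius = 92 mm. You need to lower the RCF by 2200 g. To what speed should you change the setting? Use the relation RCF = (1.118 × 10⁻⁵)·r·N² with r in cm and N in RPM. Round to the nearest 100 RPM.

8600 RPM

r = 92 mm = 9.2 cm
Current RCF = 1.118 × 10⁻⁵ × 9.2 × (9774)² = 1.118 × 10⁻⁵ × 9.2 × 95,531,076 ≈ 9,825.9 × g
Target RCF = 9,825.9 − 2,200 = 7,625.9 × g
N² = 7,625.9 / (10.2856 × 10⁻⁵) = 74,141,518
N ≈ √74,141,518 ≈ 8,610.5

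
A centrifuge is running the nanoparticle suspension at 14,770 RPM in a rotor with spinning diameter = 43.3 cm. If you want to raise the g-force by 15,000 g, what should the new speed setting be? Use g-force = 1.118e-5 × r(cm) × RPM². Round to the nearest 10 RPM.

≈ 16740 RPM

r = 43.3 / 2 = 21.65 cm
Current RCF = 1.118 × 10⁻⁵ × 21.65 × (14770)² = 1.118 × 10⁻⁵ × 21.65 × 218,152,900 ≈ 52,803.3 × g
Target RCF = 52,803.3 + 15,000 = 67,803.3 × g
N² = 67,803.3 / (24.2047 × 10⁻⁵) = 280,124,521
N ≈ √280,124,521 ≈ 16,736.9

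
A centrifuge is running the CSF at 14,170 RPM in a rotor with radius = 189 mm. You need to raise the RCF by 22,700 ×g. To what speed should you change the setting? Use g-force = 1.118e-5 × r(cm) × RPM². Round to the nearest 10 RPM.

17560 RPM

r = 189 mm = 18.9 cm
Current RCF = 1.118 × 10⁻⁵ × 18.9 × (14170)² = 1.118 × 10⁻⁵ × 18.9 × 200,788,900 ≈ 42,427.1 × g
Target RCF = 42,427.1 + 22,700 = 65,127.1 × g
N² = 65,127.1 / (21.1302 × 10⁻⁵) = 308,218,095
N ≈ √308,218,095 ≈ 17,556.1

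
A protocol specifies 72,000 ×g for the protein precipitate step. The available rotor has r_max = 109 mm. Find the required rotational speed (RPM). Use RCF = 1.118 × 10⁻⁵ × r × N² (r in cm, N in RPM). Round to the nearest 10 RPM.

N ≈ 24310 RPM

r = 109 mm = 10.9 cm
72,000 = 1.118 × 10⁻⁵ × 10.9 × N²
N² = 72,000 / (12.1862 × 10⁻⁵) = 590,832,253
N ≈ √590,832,253 ≈ 24,307.0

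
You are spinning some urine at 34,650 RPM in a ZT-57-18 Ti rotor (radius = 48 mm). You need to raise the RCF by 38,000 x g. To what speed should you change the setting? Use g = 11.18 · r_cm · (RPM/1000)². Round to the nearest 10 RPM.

43690 RPM

r = 48 mm = 4.8 cm
Current RCF = 11.18 × 4.8 × (34.65)² = 11.18 × 4.8 × 1,200.6225 ≈ 64,430.2 × g
Target RCF = 64,430.2 + 38,000 = 102,430.2 × g
(N/1000)² = 102,430.2 / 53.664 = 1908.732
N = 1000 × √1908.732 ≈ 43,689.0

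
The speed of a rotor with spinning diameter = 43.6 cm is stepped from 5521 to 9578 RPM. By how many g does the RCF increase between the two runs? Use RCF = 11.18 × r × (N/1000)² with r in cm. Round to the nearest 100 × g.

r = 43.6 / 2 = 21.8 cm
RCF₁ = 11.18 × 21.8 × (5.521)² = 11.18 × 21.8 × 30.481441 ≈ 7,429.1 × g
RCF₂ = 11.18 × 21.8 × (9.578)² = 11.18 × 21.8 × 91.738084 ≈ 22,358.8 × g
Increase = 22,358.8 − 7,429.1 = 14,929.7

14900 g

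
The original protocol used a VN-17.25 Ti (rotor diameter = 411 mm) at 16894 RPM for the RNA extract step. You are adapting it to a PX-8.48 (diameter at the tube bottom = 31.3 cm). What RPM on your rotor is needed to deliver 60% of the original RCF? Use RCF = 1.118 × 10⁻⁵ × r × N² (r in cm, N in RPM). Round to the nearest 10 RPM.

≈ 15000 RPM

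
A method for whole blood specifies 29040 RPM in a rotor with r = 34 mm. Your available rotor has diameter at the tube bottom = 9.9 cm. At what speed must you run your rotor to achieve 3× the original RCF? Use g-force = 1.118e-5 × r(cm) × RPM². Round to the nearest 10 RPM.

≈ 41690 RPM

Original rotor: r = 34 mm = 3.4 cm
RCF = 1.118 × 10⁻⁵ × r × N²
RCF_original = 1.118 × 10⁻⁵ × 3.4 × (29040)² = 1.118 × 10⁻⁵ × 3.4 × 843,321,600 ≈ 32,056.3 × g
Target RCF = 3 × 32,056.3 ≈ 96,168.9 × g
Your rotor: r = 9.9 / 2 = 4.95 cm
96,168.9 = 1.118 × 10⁻⁵ × 4.95 × N²
N² = 96,168.9 / (5.5341 × 10⁻⁵) = 1,737,751,396
N ≈ √1,737,751,396 ≈ 41,686.3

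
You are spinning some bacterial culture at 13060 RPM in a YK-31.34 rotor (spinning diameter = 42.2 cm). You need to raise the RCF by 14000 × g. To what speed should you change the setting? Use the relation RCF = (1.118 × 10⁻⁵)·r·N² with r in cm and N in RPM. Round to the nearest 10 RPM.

15160 RPM

r = 42.2 / 2 = 21.1 cm
Current RCF = 1.118 × 10⁻⁵ × 21.1 × (13060)² = 1.118 × 10⁻⁵ × 21.1 × 170,563,600 ≈ 40,235.6 × g
Target RCF = 40,235.6 + 14,000 = 54,235.6 × g
N² = 54,235.6 / (23.5898 × 10⁻⁵) = 229,911,233
N ≈ √229,911,233 ≈ 15,162.8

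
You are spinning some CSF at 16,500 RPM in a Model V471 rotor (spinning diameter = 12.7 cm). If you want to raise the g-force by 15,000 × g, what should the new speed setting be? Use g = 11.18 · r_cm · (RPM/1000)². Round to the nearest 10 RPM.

r = 12.7 / 2 = 6.35 cm
Current RCF = 11.18 × 6.35 × (16.5)² = 11.18 × 6.35 × 272.25 ≈ 19,327.8 × g
Target RCF = 19,327.8 + 15,000 = 34,327.8 × g
(N/1000)² = 34,327.8 / 70.993 = 483.5378
N = 1000 × √483.5378 ≈ 21,989.5

N₂ ≈ 21990 RPM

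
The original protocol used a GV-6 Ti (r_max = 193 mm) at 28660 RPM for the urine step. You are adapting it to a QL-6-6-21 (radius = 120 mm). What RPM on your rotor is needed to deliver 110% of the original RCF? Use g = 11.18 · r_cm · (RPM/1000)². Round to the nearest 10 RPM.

Original rotor: r = 193 mm = 19.3 cm
RCF_original = 11.18 × 19.3 × (28.66)² = 11.18 × 19.3 × 821.3956 ≈ 177,235.8 × g
Target RCF = 1.1 × 177,235.8 ≈ 194,959.4 × g
Your rotor: r = 120 mm = 12.0 cm
194,959.4 = 11.18 × 12 × (N/1000)²
(N/1000)² = 194,959.4 / 134.16 = 1453.186
N = 1000 × √1453.186 ≈ 38,120.7

38120 RPM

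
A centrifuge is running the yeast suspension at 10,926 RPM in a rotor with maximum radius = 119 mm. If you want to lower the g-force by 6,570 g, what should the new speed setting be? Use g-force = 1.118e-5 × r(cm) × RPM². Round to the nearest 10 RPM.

r = 119 mm = 11.9 cm
Current RCF = 1.118 × 10⁻⁵ × 11.9 × (10926)² = 1.118 × 10⁻⁵ × 11.9 × 119,377,476 ≈ 15,882.2 × g
Target RCF = 15,882.2 − 6,570 = 9,312.2 × g
N² = 9,312.2 / (13.3042 × 10⁻⁵) = 69,994,438
N ≈ √69,994,438 ≈ 8,366.3

≈ 8370 RPM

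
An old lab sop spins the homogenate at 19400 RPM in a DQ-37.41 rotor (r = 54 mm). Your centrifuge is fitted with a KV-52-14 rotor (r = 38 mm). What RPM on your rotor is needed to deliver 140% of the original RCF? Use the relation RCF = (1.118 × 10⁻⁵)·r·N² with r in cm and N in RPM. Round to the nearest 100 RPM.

Original rotor: r = 54 mm = 5.4 cm
RCF_original = 1.118 × 10⁻⁵ × 5.4 × (19400)² = 1.118 × 10⁻⁵ × 5.4 × 376,360,000 ≈ 22,721.6 × g
Target RCF = 1.4 × 22,721.6 ≈ 31,810.2 × g
Your rotor: r = 38 mm = 3.8 cm
31,810.2 = 1.118 × 10⁻⁵ × 3.8 × N²
N² = 31,810.2 / (4.2484 × 10⁻⁵) = 748,757,179
N ≈ √748,757,179 ≈ 27,363.4

≈ 27400 RPM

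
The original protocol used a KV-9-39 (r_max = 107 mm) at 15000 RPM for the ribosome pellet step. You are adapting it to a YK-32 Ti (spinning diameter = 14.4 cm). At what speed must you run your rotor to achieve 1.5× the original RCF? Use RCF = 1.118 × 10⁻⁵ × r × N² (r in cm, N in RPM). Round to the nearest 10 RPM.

Original rotor: r = 107 mm = 10.7 cm
RCF_original = 1.118 × 10⁻⁵ × 10.7 × (15000)² = 1.118 × 10⁻⁵ × 10.7 × 225,000,000 ≈ 26,915.8 × g
Target RCF = 1.5 × 26,915.8 ≈ 40,373.7 × g
Your rotor: r = 14.4 / 2 = 7.2 cm
40,373.7 = 1.118 × 10⁻⁵ × 7.2 × N²
N² = 40,373.7 / (8.0496 × 10⁻⁵) = 501,561,568
N ≈ √501,561,568 ≈ 22,395.6

22400 RPM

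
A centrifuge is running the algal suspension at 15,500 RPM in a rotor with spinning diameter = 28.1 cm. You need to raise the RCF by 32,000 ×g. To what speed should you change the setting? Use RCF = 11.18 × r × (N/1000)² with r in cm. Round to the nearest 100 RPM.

r = 28.1 / 2 = 14.05 cm
Current RCF = 11.18 × 14.05 × (15.5)² = 11.18 × 14.05 × 240.25 ≈ 37,738.2 × g
Target RCF = 37,738.2 + 32,000 = 69,738.2 × g
(N/1000)² = 69,738.2 / 157.079 = 443.969
N = 1000 × √443.969 ≈ 21,070.6

21100 RPM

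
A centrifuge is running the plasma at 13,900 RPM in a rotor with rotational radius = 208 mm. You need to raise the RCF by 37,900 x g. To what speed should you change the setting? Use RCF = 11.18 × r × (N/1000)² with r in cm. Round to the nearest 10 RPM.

≈ 18870 RPM

r = 208 mm = 20.8 cm
Current RCF = 11.18 × 20.8 × (13.9)² = 11.18 × 20.8 × 193.21 ≈ 44,929.8 × g
Target RCF = 44,929.8 + 37,900 = 82,829.8 × g
(N/1000)² = 82,829.8 / 232.544 = 356.1898
N = 1000 × √356.1898 ≈ 18,873.0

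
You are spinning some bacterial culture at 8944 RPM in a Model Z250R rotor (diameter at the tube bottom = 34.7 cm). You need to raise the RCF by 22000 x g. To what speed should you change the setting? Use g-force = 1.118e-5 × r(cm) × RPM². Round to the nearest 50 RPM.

r = 34.7 / 2 = 17.35 cm
Current RCF = 1.118 × 10⁻⁵ × 17.35 × (8944)² = 1.118 × 10⁻⁵ × 17.35 × 79,995,136 ≈ 15,516.9 × g
Target RCF = 15,516.9 + 22,000 = 37,516.9 × g
N² = 37,516.9 / (19.3973 × 10⁻⁵) = 193,413,001
N ≈ √193,413,001 ≈ 13,907.3

13900 RPM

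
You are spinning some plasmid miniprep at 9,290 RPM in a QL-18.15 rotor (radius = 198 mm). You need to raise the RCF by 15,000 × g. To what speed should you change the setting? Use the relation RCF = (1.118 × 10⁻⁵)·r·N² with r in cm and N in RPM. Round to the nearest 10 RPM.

r = 198 mm = 19.8 cm
Current RCF = 1.118 × 10⁻⁵ × 19.8 × (9290)² = 1.118 × 10⁻⁵ × 19.8 × 86,304,100 ≈ 19,104.6 × g
Target RCF = 19,104.6 + 15,000 = 34,104.6 × g
N² = 34,104.6 / (22.1364 × 10⁻⁵) = 154,065,702
N ≈ √154,065,702 ≈ 12,412.3

≈ 12410 RPM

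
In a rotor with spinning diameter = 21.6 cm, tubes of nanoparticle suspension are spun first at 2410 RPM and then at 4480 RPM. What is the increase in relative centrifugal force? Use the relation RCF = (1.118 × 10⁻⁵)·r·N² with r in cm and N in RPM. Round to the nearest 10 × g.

1720 ×g

r = 21.6 / 2 = 10.8 cm
RCF₁ = 1.118 × 10⁻⁵ × 10.8 × (2410)² = 1.118 × 10⁻⁵ × 10.8 × 5,808,100 ≈ 701.3 × g
RCF₂ = 1.118 × 10⁻⁵ × 10.8 × (4480)² = 1.118 × 10⁻⁵ × 10.8 × 20,070,400 ≈ 2,423.4 × g
Increase = 2,423.4 − 701.3 = 1,722.1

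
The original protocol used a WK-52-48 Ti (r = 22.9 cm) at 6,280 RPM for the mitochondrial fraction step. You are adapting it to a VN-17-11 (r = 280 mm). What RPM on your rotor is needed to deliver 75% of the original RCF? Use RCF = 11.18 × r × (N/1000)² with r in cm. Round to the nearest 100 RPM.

≈ 4900 RPM

RCF_original = 11.18 × 22.9 × (6.28)² = 11.18 × 22.9 × 39.4384 ≈ 10,097.1 × g
Target RCF = 0.75 × 10,097.1 ≈ 7,572.8 × g
Your rotor: r = 280 mm = 28.0 cm
7,572.8 = 11.18 × 28 × (N/1000)²
(N/1000)² = 7,572.8 / 313.04 = 24.19116
N = 1000 × √24.19116 ≈ 4,918.5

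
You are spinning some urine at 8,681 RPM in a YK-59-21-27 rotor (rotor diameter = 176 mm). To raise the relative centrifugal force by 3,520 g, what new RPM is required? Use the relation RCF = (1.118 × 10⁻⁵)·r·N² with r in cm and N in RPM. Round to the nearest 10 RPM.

10540 RPM

r = 176 mm / 2 = 88 mm = 8.8 cm
Current RCF = 1.118 × 10⁻⁵ × 8.8 × (8681)² = 1.118 × 10⁻⁵ × 8.8 × 75,359,761 ≈ 7,414.2 × g
Target RCF = 7,414.2 + 3,520 = 10,934.2 × g
N² = 10,934.2 / (9.8384 × 10⁻⁵) = 111,137,990
N ≈ √111,137,990 ≈ 10,542.2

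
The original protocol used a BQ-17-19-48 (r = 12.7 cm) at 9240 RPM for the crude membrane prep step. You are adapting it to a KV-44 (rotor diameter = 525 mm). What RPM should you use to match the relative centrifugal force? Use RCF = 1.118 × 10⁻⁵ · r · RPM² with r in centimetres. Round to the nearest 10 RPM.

RCF_original = 1.118 × 10⁻⁵ × 12.7 × (9240)² = 1.118 × 10⁻⁵ × 12.7 × 85,377,600 ≈ 12,122.4 × g
Your rotor: r = 525 mm / 2 = 262.5 mm = 26.25 cm
12,122.4 = 1.118 × 10⁻⁵ × 26.25 × N²
N² = 12,122.4 / (29.3475 × 10⁻⁵) = 41,306,415
N ≈ √41,306,415 ≈ 6,427.0

6430 RPM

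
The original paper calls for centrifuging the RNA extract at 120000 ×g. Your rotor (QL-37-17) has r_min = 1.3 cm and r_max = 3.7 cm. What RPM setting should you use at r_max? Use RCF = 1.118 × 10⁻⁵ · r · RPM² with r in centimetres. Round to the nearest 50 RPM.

N ≈ 53850 RPM

Use r_max = 3.7 cm.
120,000 = 1.118 × 10⁻⁵ × 3.7 × N²
N² = 120,000 / (4.1366 × 10⁻⁵) = 2,900,933,133
N ≈ √2,900,933,133 ≈ 53,860.3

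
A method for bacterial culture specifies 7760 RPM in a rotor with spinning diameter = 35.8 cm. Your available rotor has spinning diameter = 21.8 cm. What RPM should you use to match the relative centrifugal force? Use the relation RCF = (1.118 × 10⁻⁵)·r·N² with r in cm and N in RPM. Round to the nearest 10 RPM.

≈ 9940 RPM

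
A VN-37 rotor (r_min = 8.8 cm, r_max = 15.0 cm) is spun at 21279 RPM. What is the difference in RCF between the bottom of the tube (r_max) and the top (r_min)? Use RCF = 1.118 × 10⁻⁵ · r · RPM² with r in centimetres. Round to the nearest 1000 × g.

≈ 31000 x g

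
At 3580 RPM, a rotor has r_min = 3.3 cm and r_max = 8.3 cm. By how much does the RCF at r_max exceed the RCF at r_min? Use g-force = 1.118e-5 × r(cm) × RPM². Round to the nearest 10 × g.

ΔRCF ≈ 720 x g

ΔRCF = 1.118 × 10⁻⁵ × (r_max − r_min) × N² = 1.118 × 10⁻⁵ × 5.0 × 12,816,400 ≈ 716.4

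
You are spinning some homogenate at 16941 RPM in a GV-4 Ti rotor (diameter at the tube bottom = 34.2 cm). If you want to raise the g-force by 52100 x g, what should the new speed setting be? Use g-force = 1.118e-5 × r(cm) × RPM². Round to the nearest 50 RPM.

23650 RPM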